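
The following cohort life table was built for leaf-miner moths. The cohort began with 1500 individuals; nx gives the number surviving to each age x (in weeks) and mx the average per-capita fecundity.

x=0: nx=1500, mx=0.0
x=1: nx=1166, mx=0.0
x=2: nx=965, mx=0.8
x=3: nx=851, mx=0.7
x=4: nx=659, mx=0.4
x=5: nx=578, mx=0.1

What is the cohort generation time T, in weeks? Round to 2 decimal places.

2.77

lx = nx/n0 = nx/1500: 1, 0.77733…, 0.64333…, 0.56733…, 0.43933…, 0.38533…
lx·mx: 0, 0, 0.514667…, 0.397133…, 0.175733…, 0.038533… → R0 = 1.126067…
x·lx·mx: 0, 0, 1.029333…, 1.1914…, 0.702933…, 0.192667… → Σ = 3.116333…
T = 3.116333… / 1.126067… = 2.76745… → 2.77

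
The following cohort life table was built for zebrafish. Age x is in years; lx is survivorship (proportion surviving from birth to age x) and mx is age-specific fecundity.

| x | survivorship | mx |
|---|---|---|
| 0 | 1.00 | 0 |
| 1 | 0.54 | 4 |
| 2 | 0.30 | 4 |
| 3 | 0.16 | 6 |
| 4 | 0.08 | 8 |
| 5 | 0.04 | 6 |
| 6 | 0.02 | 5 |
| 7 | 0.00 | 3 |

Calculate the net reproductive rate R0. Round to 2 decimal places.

lx·mx by age: 0, 2.16, 1.2, 0.96, 0.64, 0.24, 0.1, 0
R0 = Σ lx·mx = 5.3 → 5.30

5.30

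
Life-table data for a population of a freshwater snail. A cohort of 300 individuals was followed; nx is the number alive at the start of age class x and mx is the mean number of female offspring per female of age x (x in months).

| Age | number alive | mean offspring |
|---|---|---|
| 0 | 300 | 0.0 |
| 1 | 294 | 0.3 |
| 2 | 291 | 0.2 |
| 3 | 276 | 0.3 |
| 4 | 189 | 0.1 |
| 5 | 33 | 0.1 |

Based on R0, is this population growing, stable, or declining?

lx = nx/n0 = nx/300: 1, 0.98, 0.97, 0.92, 0.63, 0.11
R0 = Σ lx·mx = 0 + 0.294 + 0.194 + 0.276 + 0.063 + 0.011 = 0.838
R0 < 1, so the population is declining.

declining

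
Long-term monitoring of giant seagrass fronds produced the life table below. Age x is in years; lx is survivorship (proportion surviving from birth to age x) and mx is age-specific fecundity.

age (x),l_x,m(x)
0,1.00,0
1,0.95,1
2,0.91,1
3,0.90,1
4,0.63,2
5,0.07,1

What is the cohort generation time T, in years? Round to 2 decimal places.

2.66

lx·mx: 0, 0.95, 0.91, 0.9, 1.26, 0.07 → R0 = 4.09
x·lx·mx: 0, 0.95, 1.82, 2.7, 5.04, 0.35 → Σ = 10.86
T = 10.86 / 4.09 = 2.655257… → 2.66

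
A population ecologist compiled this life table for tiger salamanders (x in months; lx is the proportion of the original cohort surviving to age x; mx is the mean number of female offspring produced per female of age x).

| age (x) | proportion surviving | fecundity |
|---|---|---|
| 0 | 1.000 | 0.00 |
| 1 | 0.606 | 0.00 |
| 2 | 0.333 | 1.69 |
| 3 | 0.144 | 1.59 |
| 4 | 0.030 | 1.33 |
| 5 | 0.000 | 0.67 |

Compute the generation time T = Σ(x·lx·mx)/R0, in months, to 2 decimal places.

2.37

lx·mx: 0, 0, 0.56277, 0.22896, 0.0399, 0 → R0 = 0.83163
x·lx·mx: 0, 0, 1.12554, 0.68688, 0.1596, 0 → Σ = 1.97202
T = 1.97202 / 0.83163 = 2.371271… → 2.37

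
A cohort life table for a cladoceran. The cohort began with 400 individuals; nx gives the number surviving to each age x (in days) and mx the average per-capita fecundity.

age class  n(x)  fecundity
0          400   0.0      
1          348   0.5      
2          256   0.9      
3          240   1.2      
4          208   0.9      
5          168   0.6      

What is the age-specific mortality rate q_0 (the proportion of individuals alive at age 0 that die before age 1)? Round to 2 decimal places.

0.13

lx = nx/n0 = nx/400: 1, 0.87, 0.64, 0.6, 0.52, 0.42
q_0 = (l_0 − l_1) / l_0 = (1 − 0.87) / 1
     = 0.13 / 1 = 0.13 → 0.13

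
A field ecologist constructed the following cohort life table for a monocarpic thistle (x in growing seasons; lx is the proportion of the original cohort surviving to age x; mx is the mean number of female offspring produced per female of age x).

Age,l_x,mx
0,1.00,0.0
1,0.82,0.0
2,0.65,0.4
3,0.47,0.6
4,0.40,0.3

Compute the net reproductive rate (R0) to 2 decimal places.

lx·mx by age: 0, 0, 0.26, 0.282, 0.12
R0 = Σ lx·mx = 0.662 → 0.66

0.66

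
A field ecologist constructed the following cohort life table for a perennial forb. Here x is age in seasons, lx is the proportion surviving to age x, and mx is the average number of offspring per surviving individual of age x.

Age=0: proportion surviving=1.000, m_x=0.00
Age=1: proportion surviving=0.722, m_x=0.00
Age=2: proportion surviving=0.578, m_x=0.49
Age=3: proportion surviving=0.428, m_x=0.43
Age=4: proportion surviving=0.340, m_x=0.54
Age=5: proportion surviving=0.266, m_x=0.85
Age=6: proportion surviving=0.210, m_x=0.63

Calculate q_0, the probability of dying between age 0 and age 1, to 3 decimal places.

q_0 = (l_0 − l_1) / l_0 = (1 − 0.722) / 1
     = 0.278 / 1 = 0.278 → 0.278

0.278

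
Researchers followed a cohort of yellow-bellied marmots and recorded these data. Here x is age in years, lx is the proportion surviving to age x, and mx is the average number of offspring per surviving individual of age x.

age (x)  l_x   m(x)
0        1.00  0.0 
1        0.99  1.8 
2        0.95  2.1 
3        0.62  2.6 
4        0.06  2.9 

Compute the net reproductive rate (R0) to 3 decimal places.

lx·mx by age: 0, 1.782, 1.995, 1.612, 0.174
R0 = Σ lx·mx = 5.563 → 5.563

5.563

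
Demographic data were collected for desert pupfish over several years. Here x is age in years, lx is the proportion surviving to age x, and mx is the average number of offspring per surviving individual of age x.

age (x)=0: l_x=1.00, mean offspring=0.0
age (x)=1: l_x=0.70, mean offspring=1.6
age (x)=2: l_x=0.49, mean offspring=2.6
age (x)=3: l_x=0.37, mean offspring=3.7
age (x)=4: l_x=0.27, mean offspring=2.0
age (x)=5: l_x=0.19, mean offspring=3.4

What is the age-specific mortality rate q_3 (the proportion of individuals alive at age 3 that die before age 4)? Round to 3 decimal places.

q_3 = (l_3 − l_4) / l_3 = (0.37 − 0.27) / 0.37
     = 0.1 / 0.37 = 0.27027… → 0.270

0.270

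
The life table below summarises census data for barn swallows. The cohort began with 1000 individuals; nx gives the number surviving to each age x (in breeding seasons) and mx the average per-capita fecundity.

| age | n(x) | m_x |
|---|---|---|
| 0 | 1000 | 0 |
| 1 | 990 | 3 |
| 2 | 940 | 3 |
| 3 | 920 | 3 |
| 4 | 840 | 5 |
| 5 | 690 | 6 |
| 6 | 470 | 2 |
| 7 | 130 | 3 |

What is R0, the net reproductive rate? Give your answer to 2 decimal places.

lx = nx/n0 = nx/1000: 1, 0.99, 0.94, 0.92, 0.84, 0.69, 0.47, 0.13
lx·mx by age: 0, 2.97, 2.82, 2.76, 4.2, 4.14, 0.94, 0.39
R0 = Σ lx·mx = 18.22 → 18.22

18.22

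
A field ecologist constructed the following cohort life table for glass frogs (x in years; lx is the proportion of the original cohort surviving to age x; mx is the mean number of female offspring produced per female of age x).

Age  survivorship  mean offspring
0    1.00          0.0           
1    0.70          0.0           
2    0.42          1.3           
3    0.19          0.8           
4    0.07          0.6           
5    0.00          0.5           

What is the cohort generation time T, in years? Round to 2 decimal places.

lx·mx: 0, 0, 0.546, 0.152, 0.042, 0 → R0 = 0.74
x·lx·mx: 0, 0, 1.092, 0.456, 0.168, 0 → Σ = 1.716
T = 1.716 / 0.74 = 2.318919… → 2.32

2.32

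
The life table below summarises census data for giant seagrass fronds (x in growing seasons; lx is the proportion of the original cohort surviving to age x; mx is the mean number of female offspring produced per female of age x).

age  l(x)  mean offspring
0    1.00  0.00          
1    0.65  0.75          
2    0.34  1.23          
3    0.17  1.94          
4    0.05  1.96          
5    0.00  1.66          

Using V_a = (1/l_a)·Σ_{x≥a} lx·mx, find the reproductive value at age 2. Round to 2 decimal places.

lx·mx for x ≥ 2: 0.4182, 0.3298, 0.098, 0 → sum = 0.846
V_2 = 0.846 / l_2 = 0.846 / 0.34 = 2.488235… → 2.49

2.49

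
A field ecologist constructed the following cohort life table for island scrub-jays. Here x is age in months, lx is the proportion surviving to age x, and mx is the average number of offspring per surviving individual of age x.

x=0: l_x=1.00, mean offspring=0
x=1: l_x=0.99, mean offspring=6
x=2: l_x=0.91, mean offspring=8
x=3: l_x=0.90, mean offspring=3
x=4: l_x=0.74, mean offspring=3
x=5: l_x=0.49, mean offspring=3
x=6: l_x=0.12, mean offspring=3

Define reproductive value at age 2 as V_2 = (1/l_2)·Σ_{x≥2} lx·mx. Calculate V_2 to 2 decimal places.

lx·mx for x ≥ 2: 7.28, 2.7, 2.22, 1.47, 0.36 → sum = 14.03
V_2 = 14.03 / l_2 = 14.03 / 0.91 = 15.417582… → 15.42

15.42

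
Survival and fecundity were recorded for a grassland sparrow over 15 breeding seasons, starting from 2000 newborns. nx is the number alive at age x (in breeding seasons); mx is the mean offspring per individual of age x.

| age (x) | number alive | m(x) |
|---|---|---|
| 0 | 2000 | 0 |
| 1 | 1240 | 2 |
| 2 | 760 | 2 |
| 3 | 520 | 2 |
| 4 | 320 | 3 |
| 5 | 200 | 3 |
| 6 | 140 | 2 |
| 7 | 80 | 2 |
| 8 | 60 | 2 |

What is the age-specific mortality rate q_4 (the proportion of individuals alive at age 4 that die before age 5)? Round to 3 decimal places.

lx = nx/n0 = nx/2000: 1, 0.62, 0.38, 0.26, 0.16, 0.1, 0.07, 0.04, 0.03
q_4 = (l_4 − l_5) / l_4 = (0.16 − 0.1) / 0.16
     = 0.06 / 0.16 = 0.375 → 0.375

0.375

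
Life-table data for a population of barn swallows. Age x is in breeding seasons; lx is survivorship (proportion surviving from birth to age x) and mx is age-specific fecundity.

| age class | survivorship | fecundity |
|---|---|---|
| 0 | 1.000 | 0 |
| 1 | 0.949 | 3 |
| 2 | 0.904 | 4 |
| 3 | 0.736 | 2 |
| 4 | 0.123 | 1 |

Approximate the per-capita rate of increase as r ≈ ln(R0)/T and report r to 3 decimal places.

1.122

R0 = Σ lx·mx = 0 + 2.847 + 3.616 + 1.472 + 0.123 = 8.058
Σ x·lx·mx = 14.987; T = 14.987/8.058 = 1.85989…
r ≈ ln(R0)/T = ln(8.058)/1.85989… = 1.12193… → 1.122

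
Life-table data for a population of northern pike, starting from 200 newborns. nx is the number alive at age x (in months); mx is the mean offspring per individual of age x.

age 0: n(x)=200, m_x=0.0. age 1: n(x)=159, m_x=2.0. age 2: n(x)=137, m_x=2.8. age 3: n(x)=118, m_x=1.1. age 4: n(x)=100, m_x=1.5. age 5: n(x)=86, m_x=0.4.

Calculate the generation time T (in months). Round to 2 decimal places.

2.21

lx = nx/n0 = nx/200: 1, 0.795, 0.685, 0.59, 0.5, 0.43
lx·mx: 0, 1.59, 1.918, 0.649, 0.75, 0.172 → R0 = 5.079
x·lx·mx: 0, 1.59, 3.836, 1.947, 3, 0.86 → Σ = 11.233
T = 11.233 / 5.079 = 2.211656… → 2.21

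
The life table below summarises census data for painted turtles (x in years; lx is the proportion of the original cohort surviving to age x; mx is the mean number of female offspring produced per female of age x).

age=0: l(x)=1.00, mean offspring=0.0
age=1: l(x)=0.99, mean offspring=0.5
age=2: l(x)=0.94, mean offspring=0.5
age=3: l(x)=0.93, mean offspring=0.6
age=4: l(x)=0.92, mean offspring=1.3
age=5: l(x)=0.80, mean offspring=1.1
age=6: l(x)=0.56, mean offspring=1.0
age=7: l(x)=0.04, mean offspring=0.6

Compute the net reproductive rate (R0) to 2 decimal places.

4.18

lx·mx by age: 0, 0.495, 0.47, 0.558, 1.196, 0.88, 0.56, 0.024
R0 = Σ lx·mx = 4.183 → 4.18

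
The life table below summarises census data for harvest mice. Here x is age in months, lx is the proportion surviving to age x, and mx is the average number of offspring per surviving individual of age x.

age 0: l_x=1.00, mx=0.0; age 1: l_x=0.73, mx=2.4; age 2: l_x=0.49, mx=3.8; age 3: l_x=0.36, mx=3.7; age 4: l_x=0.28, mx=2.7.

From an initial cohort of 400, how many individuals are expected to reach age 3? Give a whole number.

144

Expected survivors = N0 · l_3 = 400 × 0.36 = 144 → 144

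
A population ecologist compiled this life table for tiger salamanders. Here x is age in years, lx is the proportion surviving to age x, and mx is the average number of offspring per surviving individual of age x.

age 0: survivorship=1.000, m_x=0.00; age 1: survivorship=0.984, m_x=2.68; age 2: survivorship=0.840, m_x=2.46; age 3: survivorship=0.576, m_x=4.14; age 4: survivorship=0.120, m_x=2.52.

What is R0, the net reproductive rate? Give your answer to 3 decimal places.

lx·mx by age: 0, 2.63712, 2.0664, 2.38464, 0.3024
R0 = Σ lx·mx = 7.39056 → 7.391

7.391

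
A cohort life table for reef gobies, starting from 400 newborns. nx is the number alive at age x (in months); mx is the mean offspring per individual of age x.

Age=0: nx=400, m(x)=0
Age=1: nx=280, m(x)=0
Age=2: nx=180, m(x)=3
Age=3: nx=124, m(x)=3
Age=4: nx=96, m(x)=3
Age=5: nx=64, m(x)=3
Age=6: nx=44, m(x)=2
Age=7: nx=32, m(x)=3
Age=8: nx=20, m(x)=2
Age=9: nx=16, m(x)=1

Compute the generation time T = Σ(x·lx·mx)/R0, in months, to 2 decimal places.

lx = nx/n0 = nx/400: 1, 0.7, 0.45, 0.31, 0.24, 0.16, 0.11, 0.08, 0.05, 0.04
lx·mx: 0, 0, 1.35, 0.93, 0.72, 0.48, 0.22, 0.24, 0.1, 0.04 → R0 = 4.08
x·lx·mx: 0, 0, 2.7, 2.79, 2.88, 2.4, 1.32, 1.68, 0.8, 0.36 → Σ = 14.93
T = 14.93 / 4.08 = 3.659314… → 3.66

3.66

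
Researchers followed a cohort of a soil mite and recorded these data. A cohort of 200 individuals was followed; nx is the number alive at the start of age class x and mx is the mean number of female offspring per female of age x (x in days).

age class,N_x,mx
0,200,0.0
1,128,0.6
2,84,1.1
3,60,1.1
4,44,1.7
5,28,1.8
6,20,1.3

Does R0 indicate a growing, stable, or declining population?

growing

lx = nx/n0 = nx/200: 1, 0.64, 0.42, 0.3, 0.22, 0.14, 0.1
R0 = Σ lx·mx = 0 + 0.384 + 0.462 + 0.33 + 0.374 + 0.252 + 0.13 = 1.932
R0 > 1, so the population is growing.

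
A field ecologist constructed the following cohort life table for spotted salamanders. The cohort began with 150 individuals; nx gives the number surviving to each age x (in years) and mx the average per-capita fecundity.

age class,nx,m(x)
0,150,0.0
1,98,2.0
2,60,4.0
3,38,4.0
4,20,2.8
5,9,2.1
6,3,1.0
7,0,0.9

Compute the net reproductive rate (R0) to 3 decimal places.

lx = nx/n0 = nx/150: 1, 0.65333…, 0.4, 0.25333…, 0.13333…, 0.06, 0.02, 0
lx·mx by age: 0, 1.306667…, 1.6, 1.013333…, 0.373333…, 0.126, 0.02, 0
R0 = Σ lx·mx = 4.439333… → 4.439

4.439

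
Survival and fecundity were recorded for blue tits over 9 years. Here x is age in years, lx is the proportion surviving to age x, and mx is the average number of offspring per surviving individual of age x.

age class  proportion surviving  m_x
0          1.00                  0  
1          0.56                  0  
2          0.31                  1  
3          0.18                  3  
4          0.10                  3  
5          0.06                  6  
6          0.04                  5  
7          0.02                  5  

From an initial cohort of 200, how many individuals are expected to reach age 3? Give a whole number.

Expected survivors = N0 · l_3 = 200 × 0.18 = 36 → 36

36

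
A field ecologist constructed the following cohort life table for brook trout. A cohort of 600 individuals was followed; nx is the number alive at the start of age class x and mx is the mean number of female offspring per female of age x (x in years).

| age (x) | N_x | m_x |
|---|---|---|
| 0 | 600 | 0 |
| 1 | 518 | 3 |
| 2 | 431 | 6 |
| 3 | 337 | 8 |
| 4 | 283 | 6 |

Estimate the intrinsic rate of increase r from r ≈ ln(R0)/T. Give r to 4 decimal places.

1.0486

lx = nx/n0 = nx/600: 1, 0.86333…, 0.71833…, 0.56167…, 0.47167…
R0 = Σ lx·mx = 0 + 2.59… + 4.31… + 4.49333… + 2.83… = 14.223333…
Σ x·lx·mx = 36.01…; T = 36.01…/14.223333… = 2.53176…
r ≈ ln(R0)/T = ln(14.223333…)/2.53176… = 1.048634… → 1.0486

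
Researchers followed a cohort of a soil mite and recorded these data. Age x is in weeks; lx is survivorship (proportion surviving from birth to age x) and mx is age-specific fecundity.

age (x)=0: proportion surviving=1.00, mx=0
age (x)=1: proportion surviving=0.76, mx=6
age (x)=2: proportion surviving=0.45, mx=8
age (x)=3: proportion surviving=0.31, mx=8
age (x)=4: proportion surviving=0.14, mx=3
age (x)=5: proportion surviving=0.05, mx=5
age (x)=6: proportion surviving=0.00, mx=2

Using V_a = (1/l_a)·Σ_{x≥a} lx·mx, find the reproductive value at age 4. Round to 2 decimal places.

lx·mx for x ≥ 4: 0.42, 0.25, 0 → sum = 0.67
V_4 = 0.67 / l_4 = 0.67 / 0.14 = 4.785714… → 4.79

4.79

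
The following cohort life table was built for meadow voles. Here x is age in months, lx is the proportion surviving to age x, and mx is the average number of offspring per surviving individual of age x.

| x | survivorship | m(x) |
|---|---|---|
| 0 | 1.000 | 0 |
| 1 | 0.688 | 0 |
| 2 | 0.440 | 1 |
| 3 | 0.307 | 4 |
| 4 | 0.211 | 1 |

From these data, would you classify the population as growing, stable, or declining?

growing

R0 = Σ lx·mx = 0 + 0 + 0.44 + 1.228 + 0.211 = 1.879
R0 > 1, so the population is growing.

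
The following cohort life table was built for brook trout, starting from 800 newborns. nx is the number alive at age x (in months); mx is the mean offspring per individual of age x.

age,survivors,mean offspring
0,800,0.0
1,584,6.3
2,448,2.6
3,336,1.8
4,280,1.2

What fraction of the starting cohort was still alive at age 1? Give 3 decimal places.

0.730

l_1 = n_1/n_0 = 584/800 = 0.73 → 0.730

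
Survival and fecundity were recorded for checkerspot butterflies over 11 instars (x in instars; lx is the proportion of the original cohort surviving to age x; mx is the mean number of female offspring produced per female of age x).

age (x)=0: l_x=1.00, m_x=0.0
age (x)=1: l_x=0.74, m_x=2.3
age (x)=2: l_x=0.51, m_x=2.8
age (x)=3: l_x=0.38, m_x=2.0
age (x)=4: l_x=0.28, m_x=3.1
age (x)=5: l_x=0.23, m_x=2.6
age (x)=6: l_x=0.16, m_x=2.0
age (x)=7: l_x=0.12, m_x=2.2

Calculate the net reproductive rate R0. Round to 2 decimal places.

5.94

lx·mx by age: 0, 1.702, 1.428, 0.76, 0.868, 0.598, 0.32, 0.264
R0 = Σ lx·mx = 5.94 → 5.94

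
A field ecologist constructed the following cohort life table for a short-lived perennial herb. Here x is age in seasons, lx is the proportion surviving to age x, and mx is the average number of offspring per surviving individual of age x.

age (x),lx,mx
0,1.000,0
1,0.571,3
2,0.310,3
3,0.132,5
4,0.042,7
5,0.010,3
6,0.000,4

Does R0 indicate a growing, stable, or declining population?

growing

R0 = Σ lx·mx = 0 + 1.713 + 0.93 + 0.66 + 0.294 + 0.03 + 0 = 3.627
R0 > 1, so the population is growing.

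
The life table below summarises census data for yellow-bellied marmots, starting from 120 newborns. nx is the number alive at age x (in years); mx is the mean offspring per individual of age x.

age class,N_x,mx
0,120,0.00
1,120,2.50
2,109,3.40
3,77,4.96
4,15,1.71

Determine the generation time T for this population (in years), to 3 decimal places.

lx = nx/n0 = nx/120: 1, 1, 0.90833…, 0.64167…, 0.125
lx·mx: 0, 2.5, 3.088333…, 3.182667…, 0.21375 → R0 = 8.98475…
x·lx·mx: 0, 2.5, 6.176667…, 9.548…, 0.855 → Σ = 19.079667…
T = 19.079667… / 8.98475… = 2.123561… → 2.124

2.124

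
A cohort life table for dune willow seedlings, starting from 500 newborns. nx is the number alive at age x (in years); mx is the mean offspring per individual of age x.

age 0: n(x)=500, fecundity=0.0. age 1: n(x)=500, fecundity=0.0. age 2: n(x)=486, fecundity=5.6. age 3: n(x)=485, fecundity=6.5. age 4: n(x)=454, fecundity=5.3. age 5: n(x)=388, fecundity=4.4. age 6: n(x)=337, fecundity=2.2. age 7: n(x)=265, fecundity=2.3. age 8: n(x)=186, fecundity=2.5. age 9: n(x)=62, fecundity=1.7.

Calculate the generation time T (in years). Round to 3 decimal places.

3.900

lx = nx/n0 = nx/500: 1, 1, 0.972, 0.97, 0.908, 0.776, 0.674, 0.53, 0.372, 0.124
lx·mx: 0, 0, 5.4432, 6.305, 4.8124, 3.4144, 1.4828, 1.219, 0.93, 0.2108 → R0 = 23.8176
x·lx·mx: 0, 0, 10.8864, 18.915, 19.2496, 17.072, 8.8968, 8.533, 7.44, 1.8972 → Σ = 92.89
T = 92.89 / 23.8176 = 3.900057… → 3.900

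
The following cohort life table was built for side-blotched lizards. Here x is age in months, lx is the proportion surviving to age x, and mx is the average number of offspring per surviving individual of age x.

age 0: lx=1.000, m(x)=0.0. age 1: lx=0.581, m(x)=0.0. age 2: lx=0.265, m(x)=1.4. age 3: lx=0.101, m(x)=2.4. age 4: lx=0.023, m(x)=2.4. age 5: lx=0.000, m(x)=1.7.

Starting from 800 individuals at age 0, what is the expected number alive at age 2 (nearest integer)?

212

Expected survivors = N0 · l_2 = 800 × 0.265 = 212 → 212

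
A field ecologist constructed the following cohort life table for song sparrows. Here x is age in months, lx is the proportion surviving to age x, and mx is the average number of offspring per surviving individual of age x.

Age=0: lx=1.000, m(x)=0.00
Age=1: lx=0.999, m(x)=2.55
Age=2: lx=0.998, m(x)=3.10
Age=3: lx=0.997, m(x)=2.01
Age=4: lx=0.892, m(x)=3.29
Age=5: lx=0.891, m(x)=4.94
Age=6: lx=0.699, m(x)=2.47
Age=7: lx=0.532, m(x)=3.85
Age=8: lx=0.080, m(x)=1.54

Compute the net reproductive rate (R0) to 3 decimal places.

lx·mx by age: 0, 2.54745, 3.0938, 2.00397, 2.93468, 4.40154, 1.72653, 2.0482, 0.1232
R0 = Σ lx·mx = 18.87937 → 18.879

18.879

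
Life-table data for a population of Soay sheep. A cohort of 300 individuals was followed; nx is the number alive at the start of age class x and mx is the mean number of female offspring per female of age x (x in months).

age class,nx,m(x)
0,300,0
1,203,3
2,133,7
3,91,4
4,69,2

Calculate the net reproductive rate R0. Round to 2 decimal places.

6.81

lx = nx/n0 = nx/300: 1, 0.67667…, 0.44333…, 0.30333…, 0.23
lx·mx by age: 0, 2.03…, 3.103333…, 1.213333…, 0.46
R0 = Σ lx·mx = 6.806667… → 6.81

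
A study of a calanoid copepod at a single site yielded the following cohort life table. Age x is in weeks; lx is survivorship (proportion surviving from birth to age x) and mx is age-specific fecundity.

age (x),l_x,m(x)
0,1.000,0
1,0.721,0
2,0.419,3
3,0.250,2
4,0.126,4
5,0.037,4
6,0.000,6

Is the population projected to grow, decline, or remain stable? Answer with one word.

growing

R0 = Σ lx·mx = 0 + 0 + 1.257 + 0.5 + 0.504 + 0.148 + 0 = 2.409
R0 > 1, so the population is growing.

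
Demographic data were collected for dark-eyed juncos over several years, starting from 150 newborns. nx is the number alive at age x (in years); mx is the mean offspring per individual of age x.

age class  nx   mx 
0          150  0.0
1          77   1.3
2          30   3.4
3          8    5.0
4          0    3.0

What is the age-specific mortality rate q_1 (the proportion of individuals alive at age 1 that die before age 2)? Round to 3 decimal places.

0.610

lx = nx/n0 = nx/150: 1, 0.51333…, 0.2, 0.05333…, 0
q_1 = (l_1 − l_2) / l_1 = (0.513333… − 0.2) / 0.513333…
     = 0.313333… / 0.513333… = 0.61039… → 0.610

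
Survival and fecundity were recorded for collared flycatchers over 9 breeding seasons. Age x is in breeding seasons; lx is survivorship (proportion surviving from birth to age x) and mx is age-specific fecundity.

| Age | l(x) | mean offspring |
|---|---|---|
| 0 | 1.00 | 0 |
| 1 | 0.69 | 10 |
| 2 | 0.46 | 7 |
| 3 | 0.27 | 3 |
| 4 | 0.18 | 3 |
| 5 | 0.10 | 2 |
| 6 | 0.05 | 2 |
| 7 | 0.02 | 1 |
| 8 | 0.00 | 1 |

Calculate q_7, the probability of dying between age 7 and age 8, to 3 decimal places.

1.000

q_7 = (l_7 − l_8) / l_7 = (0.02 − 0) / 0.02
     = 0.02 / 0.02 = 1 → 1.000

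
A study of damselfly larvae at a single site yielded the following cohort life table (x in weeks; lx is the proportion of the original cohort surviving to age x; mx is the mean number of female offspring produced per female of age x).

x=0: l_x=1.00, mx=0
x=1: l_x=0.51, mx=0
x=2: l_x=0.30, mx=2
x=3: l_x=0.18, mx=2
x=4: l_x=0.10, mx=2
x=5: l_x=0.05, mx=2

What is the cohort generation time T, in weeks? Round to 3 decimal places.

2.841

lx·mx: 0, 0, 0.6, 0.36, 0.2, 0.1 → R0 = 1.26
x·lx·mx: 0, 0, 1.2, 1.08, 0.8, 0.5 → Σ = 3.58
T = 3.58 / 1.26 = 2.84127… → 2.841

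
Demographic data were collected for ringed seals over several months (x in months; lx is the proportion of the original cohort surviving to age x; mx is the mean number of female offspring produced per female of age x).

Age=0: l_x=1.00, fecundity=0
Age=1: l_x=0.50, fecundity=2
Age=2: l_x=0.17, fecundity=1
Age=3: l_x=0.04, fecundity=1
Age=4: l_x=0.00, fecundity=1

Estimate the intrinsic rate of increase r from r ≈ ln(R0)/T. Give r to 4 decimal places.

0.1580

R0 = Σ lx·mx = 0 + 1 + 0.17 + 0.04 + 0 = 1.21
Σ x·lx·mx = 1.46; T = 1.46/1.21 = 1.20661…
r ≈ ln(R0)/T = ln(1.21)/1.20661… = 0.15798… → 0.1580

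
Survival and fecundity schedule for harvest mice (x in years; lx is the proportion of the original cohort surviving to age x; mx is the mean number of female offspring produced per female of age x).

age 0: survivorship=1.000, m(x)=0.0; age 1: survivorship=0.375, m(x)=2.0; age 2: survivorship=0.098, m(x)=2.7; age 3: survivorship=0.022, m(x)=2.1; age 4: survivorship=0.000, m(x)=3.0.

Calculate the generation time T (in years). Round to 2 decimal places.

lx·mx: 0, 0.75, 0.2646, 0.0462, 0 → R0 = 1.0608
x·lx·mx: 0, 0.75, 0.5292, 0.1386, 0 → Σ = 1.4178
T = 1.4178 / 1.0608 = 1.336538… → 1.34

1.34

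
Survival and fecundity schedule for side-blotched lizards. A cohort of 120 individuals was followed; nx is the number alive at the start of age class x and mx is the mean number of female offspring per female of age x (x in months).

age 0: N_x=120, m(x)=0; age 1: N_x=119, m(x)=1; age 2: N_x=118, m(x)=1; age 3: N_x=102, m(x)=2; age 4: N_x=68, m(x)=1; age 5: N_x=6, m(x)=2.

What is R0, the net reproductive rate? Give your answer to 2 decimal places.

lx = nx/n0 = nx/120: 1, 0.99167…, 0.98333…, 0.85, 0.56667…, 0.05
lx·mx by age: 0, 0.991667…, 0.983333…, 1.7, 0.566667…, 0.1
R0 = Σ lx·mx = 4.341667… → 4.34

4.34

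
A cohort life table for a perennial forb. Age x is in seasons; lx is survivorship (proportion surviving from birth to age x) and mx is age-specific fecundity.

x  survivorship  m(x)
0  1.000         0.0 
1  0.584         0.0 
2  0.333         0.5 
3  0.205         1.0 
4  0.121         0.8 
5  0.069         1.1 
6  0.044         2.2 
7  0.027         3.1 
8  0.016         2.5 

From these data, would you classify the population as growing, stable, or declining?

R0 = Σ lx·mx = 0 + 0 + 0.1665 + 0.205 + 0.0968 + 0.0759 + 0.0968 + 0.0837 + 0.04 = 0.7647
R0 < 1, so the population is declining.

declining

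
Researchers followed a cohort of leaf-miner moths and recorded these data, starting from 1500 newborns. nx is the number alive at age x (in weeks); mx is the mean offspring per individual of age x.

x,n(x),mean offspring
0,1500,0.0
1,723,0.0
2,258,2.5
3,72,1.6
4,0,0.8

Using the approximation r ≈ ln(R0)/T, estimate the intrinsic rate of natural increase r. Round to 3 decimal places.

-0.316

lx = nx/n0 = nx/1500: 1, 0.482, 0.172, 0.048, 0
R0 = Σ lx·mx = 0 + 0 + 0.43 + 0.0768 + 0 = 0.5068
Σ x·lx·mx = 1.0904; T = 1.0904/0.5068 = 2.15154…
r ≈ ln(R0)/T = ln(0.5068)/2.15154… = -0.31588… → -0.316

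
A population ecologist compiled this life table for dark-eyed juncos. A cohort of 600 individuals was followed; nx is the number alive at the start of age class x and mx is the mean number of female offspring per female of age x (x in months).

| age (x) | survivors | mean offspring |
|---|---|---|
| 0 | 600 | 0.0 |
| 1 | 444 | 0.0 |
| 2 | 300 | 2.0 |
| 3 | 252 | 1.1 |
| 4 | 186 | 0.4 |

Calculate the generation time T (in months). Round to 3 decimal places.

2.448

lx = nx/n0 = nx/600: 1, 0.74, 0.5, 0.42, 0.31
lx·mx: 0, 0, 1, 0.462, 0.124 → R0 = 1.586
x·lx·mx: 0, 0, 2, 1.386, 0.496 → Σ = 3.882
T = 3.882 / 1.586 = 2.447667… → 2.448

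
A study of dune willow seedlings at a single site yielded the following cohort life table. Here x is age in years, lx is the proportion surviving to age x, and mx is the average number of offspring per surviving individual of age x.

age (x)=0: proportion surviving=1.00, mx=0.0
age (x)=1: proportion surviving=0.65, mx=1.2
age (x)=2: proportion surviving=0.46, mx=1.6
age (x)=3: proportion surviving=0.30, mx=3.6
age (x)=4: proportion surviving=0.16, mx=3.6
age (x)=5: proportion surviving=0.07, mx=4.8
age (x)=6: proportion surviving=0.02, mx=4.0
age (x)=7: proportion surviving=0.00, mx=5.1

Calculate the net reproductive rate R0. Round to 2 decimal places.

lx·mx by age: 0, 0.78, 0.736, 1.08, 0.576, 0.336, 0.08, 0
R0 = Σ lx·mx = 3.588 → 3.59

3.59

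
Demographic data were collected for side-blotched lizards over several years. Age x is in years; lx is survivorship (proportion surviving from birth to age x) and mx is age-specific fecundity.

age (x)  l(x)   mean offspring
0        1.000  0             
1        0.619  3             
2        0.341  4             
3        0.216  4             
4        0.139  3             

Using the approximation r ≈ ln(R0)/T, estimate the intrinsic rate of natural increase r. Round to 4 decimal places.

0.7658

R0 = Σ lx·mx = 0 + 1.857 + 1.364 + 0.864 + 0.417 = 4.502
Σ x·lx·mx = 8.845; T = 8.845/4.502 = 1.96468…
r ≈ ln(R0)/T = ln(4.502)/1.96468… = 0.765784… → 0.7658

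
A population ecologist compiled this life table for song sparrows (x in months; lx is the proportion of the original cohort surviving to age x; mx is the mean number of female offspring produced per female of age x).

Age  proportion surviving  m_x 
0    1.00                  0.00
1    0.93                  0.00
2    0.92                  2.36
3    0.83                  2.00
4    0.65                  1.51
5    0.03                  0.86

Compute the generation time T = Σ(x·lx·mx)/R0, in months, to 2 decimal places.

2.76

lx·mx: 0, 0, 2.1712, 1.66, 0.9815, 0.0258 → R0 = 4.8385
x·lx·mx: 0, 0, 4.3424, 4.98, 3.926, 0.129 → Σ = 13.3774
T = 13.3774 / 4.8385 = 2.764782… → 2.76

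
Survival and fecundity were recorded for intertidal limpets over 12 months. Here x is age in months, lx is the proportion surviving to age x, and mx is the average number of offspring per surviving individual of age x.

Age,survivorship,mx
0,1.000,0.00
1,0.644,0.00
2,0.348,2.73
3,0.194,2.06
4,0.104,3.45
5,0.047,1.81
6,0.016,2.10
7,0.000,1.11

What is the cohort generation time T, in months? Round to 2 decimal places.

lx·mx: 0, 0, 0.95004, 0.39964, 0.3588, 0.08507, 0.0336, 0 → R0 = 1.82715
x·lx·mx: 0, 0, 1.90008, 1.19892, 1.4352, 0.42535, 0.2016, 0 → Σ = 5.16115
T = 5.16115 / 1.82715 = 2.8247… → 2.82

2.82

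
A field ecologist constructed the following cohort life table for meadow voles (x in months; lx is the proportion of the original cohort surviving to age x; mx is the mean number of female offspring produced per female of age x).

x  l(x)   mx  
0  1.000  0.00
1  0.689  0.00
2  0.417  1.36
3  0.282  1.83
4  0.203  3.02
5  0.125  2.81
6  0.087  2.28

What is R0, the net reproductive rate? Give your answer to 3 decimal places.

lx·mx by age: 0, 0, 0.56712, 0.51606, 0.61306, 0.35125, 0.19836
R0 = Σ lx·mx = 2.24585 → 2.246

2.246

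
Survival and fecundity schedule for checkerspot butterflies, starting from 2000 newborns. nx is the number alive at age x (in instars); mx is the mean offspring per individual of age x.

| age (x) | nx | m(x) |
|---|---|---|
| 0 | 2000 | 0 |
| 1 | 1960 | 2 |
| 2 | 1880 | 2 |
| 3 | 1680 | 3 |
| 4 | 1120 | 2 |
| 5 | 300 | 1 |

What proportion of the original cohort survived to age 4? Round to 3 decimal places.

l_4 = n_4/n_0 = 1120/2000 = 0.56 → 0.560

0.560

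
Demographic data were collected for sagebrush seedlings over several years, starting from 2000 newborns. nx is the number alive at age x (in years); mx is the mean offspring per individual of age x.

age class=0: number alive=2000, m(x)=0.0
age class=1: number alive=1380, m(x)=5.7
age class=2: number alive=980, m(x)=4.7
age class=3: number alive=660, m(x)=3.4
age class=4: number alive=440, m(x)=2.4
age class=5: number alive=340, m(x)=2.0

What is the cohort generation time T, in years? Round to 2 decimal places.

1.91

lx = nx/n0 = nx/2000: 1, 0.69, 0.49, 0.33, 0.22, 0.17
lx·mx: 0, 3.933, 2.303, 1.122, 0.528, 0.34 → R0 = 8.226
x·lx·mx: 0, 3.933, 4.606, 3.366, 2.112, 1.7 → Σ = 15.717
T = 15.717 / 8.226 = 1.910649… → 1.91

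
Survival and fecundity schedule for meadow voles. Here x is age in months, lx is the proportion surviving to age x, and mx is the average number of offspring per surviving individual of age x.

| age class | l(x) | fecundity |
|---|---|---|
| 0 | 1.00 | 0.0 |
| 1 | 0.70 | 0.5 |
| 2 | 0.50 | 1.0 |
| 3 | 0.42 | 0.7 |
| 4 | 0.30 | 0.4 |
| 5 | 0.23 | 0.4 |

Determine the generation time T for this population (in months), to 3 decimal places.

2.339

lx·mx: 0, 0.35, 0.5, 0.294, 0.12, 0.092 → R0 = 1.356
x·lx·mx: 0, 0.35, 1, 0.882, 0.48, 0.46 → Σ = 3.172
T = 3.172 / 1.356 = 2.339233… → 2.339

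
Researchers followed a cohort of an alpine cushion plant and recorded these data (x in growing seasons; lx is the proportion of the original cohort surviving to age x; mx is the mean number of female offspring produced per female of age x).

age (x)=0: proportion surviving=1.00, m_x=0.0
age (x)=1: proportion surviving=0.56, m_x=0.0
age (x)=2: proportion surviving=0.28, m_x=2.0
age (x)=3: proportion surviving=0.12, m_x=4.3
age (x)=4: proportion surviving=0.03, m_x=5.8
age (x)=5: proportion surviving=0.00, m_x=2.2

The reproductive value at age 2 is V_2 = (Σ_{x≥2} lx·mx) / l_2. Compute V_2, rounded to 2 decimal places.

4.46

lx·mx for x ≥ 2: 0.56, 0.516, 0.174, 0 → sum = 1.25
V_2 = 1.25 / l_2 = 1.25 / 0.28 = 4.464286… → 4.46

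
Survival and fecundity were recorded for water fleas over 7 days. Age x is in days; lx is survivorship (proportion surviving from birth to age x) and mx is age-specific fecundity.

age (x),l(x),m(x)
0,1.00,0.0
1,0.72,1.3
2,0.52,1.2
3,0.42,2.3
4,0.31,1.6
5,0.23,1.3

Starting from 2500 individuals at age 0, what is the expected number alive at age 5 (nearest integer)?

575

Expected survivors = N0 · l_5 = 2500 × 0.23 = 575 → 575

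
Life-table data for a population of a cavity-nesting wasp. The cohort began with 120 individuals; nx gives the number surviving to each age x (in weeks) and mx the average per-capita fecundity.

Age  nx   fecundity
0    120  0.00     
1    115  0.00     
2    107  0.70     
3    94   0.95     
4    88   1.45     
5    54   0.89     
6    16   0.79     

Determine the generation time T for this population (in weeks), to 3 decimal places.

lx = nx/n0 = nx/120: 1, 0.95833…, 0.89167…, 0.78333…, 0.73333…, 0.45, 0.13333…
lx·mx: 0, 0, 0.624167…, 0.744167…, 1.063333…, 0.4005, 0.105333… → R0 = 2.9375…
x·lx·mx: 0, 0, 1.248333…, 2.2325…, 4.253333…, 2.0025, 0.632… → Σ = 10.368667…
T = 10.368667… / 2.9375… = 3.529759… → 3.530

3.530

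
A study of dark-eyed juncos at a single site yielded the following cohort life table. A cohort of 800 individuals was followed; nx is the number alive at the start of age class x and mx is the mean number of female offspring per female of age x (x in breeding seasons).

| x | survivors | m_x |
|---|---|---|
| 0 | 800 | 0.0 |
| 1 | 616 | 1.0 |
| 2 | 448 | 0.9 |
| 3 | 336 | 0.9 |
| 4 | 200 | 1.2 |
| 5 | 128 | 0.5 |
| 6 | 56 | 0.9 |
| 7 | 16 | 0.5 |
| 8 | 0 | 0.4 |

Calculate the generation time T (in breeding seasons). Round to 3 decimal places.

lx = nx/n0 = nx/800: 1, 0.77, 0.56, 0.42, 0.25, 0.16, 0.07, 0.02, 0
lx·mx: 0, 0.77, 0.504, 0.378, 0.3, 0.08, 0.063, 0.01, 0 → R0 = 2.105
x·lx·mx: 0, 0.77, 1.008, 1.134, 1.2, 0.4, 0.378, 0.07, 0 → Σ = 4.96
T = 4.96 / 2.105 = 2.356295… → 2.356

2.356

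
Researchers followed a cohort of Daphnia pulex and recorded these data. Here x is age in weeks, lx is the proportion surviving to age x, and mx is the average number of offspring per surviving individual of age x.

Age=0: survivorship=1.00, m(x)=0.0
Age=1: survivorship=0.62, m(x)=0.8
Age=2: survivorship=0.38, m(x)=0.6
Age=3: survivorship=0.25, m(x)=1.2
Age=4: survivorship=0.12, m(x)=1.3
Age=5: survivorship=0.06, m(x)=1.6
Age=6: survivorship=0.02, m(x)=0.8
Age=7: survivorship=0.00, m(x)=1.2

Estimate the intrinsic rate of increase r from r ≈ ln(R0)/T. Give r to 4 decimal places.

0.1085

R0 = Σ lx·mx = 0 + 0.496 + 0.228 + 0.3 + 0.156 + 0.096 + 0.016 + 0 = 1.292
Σ x·lx·mx = 3.052; T = 3.052/1.292 = 2.36223…
r ≈ ln(R0)/T = ln(1.292)/2.36223… = 0.108453… → 0.1085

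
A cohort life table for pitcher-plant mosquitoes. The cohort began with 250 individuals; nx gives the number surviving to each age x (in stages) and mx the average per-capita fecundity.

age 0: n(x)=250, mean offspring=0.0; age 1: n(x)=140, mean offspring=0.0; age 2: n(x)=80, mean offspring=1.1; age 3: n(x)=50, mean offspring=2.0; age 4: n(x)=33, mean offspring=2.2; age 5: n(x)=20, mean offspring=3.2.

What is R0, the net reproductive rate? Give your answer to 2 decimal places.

lx = nx/n0 = nx/250: 1, 0.56, 0.32, 0.2, 0.132, 0.08
lx·mx by age: 0, 0, 0.352, 0.4, 0.2904, 0.256
R0 = Σ lx·mx = 1.2984 → 1.30

1.30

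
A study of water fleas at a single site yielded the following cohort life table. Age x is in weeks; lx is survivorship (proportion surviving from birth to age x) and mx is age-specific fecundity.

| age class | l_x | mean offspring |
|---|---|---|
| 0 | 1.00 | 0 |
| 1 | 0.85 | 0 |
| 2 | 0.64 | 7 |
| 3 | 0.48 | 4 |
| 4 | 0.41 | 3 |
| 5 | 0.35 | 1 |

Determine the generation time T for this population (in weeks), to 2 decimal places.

lx·mx: 0, 0, 4.48, 1.92, 1.23, 0.35 → R0 = 7.98
x·lx·mx: 0, 0, 8.96, 5.76, 4.92, 1.75 → Σ = 21.39
T = 21.39 / 7.98 = 2.680451… → 2.68

2.68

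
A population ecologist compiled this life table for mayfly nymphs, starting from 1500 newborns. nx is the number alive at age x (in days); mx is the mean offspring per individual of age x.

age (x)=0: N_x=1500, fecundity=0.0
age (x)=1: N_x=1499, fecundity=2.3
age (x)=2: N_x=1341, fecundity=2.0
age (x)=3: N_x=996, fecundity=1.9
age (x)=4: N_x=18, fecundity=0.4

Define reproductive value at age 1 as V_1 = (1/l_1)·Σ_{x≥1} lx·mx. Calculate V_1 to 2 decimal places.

lx = nx/n0 = nx/1500: 1, 0.99933…, 0.894, 0.664, 0.012
lx·mx for x ≥ 1: 2.298467…, 1.788, 1.2616, 0.0048 → sum = 5.352867…
V_1 = 5.352867… / l_1 = 5.352867… / 0.999333… = 5.356438… → 5.36

5.36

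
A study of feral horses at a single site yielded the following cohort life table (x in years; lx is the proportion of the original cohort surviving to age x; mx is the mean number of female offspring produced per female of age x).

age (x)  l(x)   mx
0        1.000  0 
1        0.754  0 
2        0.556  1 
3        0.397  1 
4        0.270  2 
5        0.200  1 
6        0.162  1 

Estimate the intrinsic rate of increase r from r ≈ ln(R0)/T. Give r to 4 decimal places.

R0 = Σ lx·mx = 0 + 0 + 0.556 + 0.397 + 0.54 + 0.2 + 0.162 = 1.855
Σ x·lx·mx = 6.435; T = 6.435/1.855 = 3.469…
r ≈ ln(R0)/T = ln(1.855)/3.469… = 0.178116… → 0.1781

0.1781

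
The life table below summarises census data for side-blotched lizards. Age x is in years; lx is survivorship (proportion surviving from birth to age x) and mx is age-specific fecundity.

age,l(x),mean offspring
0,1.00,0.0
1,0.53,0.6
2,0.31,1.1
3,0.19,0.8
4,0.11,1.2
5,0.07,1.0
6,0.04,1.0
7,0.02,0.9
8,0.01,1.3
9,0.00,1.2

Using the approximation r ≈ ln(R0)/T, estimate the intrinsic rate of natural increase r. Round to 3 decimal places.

0.031

R0 = Σ lx·mx = 0 + 0.318 + 0.341 + 0.152 + 0.132 + 0.07 + 0.04 + 0.018 + 0.013 + 0 = 1.084
Σ x·lx·mx = 2.804; T = 2.804/1.084 = 2.58672…
r ≈ ln(R0)/T = ln(1.084)/2.58672… = 0.03118… → 0.031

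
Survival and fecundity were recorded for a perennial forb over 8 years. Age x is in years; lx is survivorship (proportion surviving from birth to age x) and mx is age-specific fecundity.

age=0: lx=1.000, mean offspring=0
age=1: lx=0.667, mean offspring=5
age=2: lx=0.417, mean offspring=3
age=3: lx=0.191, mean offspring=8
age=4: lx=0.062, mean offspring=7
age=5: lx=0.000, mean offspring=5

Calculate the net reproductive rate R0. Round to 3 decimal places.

lx·mx by age: 0, 3.335, 1.251, 1.528, 0.434, 0
R0 = Σ lx·mx = 6.548 → 6.548

6.548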